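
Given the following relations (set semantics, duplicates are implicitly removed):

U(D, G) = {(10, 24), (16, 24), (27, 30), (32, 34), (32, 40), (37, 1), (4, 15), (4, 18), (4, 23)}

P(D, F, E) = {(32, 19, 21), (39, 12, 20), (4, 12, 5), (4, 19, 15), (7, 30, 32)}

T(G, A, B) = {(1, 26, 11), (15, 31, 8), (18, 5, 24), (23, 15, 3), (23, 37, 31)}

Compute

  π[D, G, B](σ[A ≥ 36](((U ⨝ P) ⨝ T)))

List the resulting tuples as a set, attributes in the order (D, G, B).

{(4, 23, 31)}

Natural join on D: {(32, 34, 19, 21), (32, 40, 19, 21), (4, 15, 12, 5), (4, 15, 19, 15), (4, 18, 12, 5), (4, 18, 19, 15), (4, 23, 12, 5), (4, 23, 19, 15)}
Natural join on G: {(4, 15, 12, 5, 31, 8), (4, 15, 19, 15, 31, 8), (4, 18, 12, 5, 5, 24), (4, 18, 19, 15, 5, 24), (4, 23, 12, 5, 15, 3), (4, 23, 12, 5, 37, 31), (4, 23, 19, 15, 15, 3), (4, 23, 19, 15, 37, 31)}
Selection A ≥ 36: {(4, 23, 12, 5, 37, 31), (4, 23, 19, 15, 37, 31)}
π[D, G, B]: project onto (D, G, B) (1 duplicate(s) eliminated) → {(4, 23, 31)}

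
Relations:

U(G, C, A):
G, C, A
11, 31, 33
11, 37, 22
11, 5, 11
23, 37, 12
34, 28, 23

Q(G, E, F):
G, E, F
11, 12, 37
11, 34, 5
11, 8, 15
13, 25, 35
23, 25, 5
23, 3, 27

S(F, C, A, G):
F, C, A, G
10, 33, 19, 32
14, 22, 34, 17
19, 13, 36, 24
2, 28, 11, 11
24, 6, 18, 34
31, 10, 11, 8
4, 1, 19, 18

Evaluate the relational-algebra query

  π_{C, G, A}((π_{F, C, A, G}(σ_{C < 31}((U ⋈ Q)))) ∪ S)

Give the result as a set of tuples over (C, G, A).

{(1, 18, 19), (10, 8, 11), (13, 24, 36), (22, 17, 34), (28, 11, 11), (33, 32, 19), (5, 11, 11), (6, 34, 18)}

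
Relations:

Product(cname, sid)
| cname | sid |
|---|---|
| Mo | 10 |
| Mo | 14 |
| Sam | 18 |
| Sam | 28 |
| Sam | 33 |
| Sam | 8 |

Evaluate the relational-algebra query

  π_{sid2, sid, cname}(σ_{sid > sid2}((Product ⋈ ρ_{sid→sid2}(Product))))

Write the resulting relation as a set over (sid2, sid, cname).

ρ[sid→sid2]: schema becomes (cname, sid2); tuples unchanged.
Joining Product and ρ_{sid→sid2}(Product) on cname yields {(Mo, 10, 10), (Mo, 10, 14), (Mo, 14, 10), (Mo, 14, 14), (Sam, 18, 18), (Sam, 18, 28), (Sam, 18, 33), (Sam, 18, 8), (Sam, 28, 18), (Sam, 28, 28), (Sam, 28, 33), (Sam, 28, 8), (Sam, 33, 18), (Sam, 33, 28), (Sam, 33, 33), (Sam, 33, 8), (Sam, 8, 18), (Sam, 8, 28), (Sam, 8, 33), (Sam, 8, 8)}.
Filtering on sid > sid2 leaves {(Mo, 14, 10), (Sam, 18, 8), (Sam, 28, 18), (Sam, 28, 8), (Sam, 33, 18), (Sam, 33, 28), (Sam, 33, 8)}.
Projecting to sid2, sid, cname: {(10, 14, Mo), (18, 28, Sam), (18, 33, Sam), (28, 33, Sam), (8, 18, Sam), (8, 28, Sam), (8, 33, Sam)}

{(10, 14, Mo), (18, 28, Sam), (18, 33, Sam), (28, 33, Sam), (8, 18, Sam), (8, 28, Sam), (8, 33, Sam)}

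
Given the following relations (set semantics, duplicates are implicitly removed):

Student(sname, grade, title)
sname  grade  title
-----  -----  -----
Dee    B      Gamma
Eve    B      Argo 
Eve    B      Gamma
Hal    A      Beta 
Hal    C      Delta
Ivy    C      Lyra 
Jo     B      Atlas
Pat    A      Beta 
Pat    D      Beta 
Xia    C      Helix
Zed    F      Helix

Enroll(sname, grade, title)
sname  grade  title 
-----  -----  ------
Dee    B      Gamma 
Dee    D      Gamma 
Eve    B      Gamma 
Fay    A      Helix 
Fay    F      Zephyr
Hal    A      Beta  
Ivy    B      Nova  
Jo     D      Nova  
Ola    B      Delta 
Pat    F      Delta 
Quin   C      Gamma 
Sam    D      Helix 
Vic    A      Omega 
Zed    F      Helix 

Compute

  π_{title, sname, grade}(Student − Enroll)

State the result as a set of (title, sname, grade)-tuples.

{(Argo, Eve, B), (Atlas, Jo, B), (Beta, Pat, A), (Beta, Pat, D), (Delta, Hal, C), (Helix, Xia, C), (Lyra, Ivy, C)}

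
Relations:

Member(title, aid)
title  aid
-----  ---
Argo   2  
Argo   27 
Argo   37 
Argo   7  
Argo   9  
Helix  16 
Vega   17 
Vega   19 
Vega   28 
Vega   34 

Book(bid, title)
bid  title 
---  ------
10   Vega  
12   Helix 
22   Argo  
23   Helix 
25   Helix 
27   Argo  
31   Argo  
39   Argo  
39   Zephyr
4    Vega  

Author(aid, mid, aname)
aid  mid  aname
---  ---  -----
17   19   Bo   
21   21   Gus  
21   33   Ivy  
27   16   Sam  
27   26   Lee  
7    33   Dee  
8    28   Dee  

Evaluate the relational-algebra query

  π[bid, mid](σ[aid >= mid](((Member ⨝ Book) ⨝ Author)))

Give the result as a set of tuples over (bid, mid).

{(22, 16), (22, 26), (27, 16), (27, 26), (31, 16), (31, 26), (39, 16), (39, 26)}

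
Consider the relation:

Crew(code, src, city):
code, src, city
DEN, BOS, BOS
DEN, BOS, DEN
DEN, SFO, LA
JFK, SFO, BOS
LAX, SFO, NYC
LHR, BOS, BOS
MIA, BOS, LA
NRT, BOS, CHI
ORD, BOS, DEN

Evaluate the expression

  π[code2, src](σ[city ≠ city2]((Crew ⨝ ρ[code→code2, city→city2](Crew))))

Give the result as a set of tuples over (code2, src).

ρ[code→code2, city→city2]: schema becomes (code2, src, city2); tuples unchanged.
Natural join on src: {(DEN, BOS, BOS, DEN, BOS), (DEN, BOS, BOS, DEN, DEN), (DEN, BOS, BOS, LHR, BOS), (DEN, BOS, BOS, MIA, LA), (DEN, BOS, BOS, NRT, CHI), (DEN, BOS, BOS, ORD, DEN), (DEN, BOS, DEN, DEN, BOS), (DEN, BOS, DEN, DEN, DEN), (DEN, BOS, DEN, LHR, BOS), (DEN, BOS, DEN, MIA, LA), (DEN, BOS, DEN, NRT, CHI), (DEN, BOS, DEN, ORD, DEN), (DEN, SFO, LA, DEN, LA), (DEN, SFO, LA, JFK, BOS), (DEN, SFO, LA, LAX, NYC), (JFK, SFO, BOS, DEN, LA), (JFK, SFO, BOS, JFK, BOS), (JFK, SFO, BOS, LAX, NYC), (LAX, SFO, NYC, DEN, LA), (LAX, SFO, NYC, JFK, BOS), (LAX, SFO, NYC, LAX, NYC), (LHR, BOS, BOS, DEN, BOS), (LHR, BOS, BOS, DEN, DEN), (LHR, BOS, BOS, LHR, BOS), (LHR, BOS, BOS, MIA, LA), (LHR, BOS, BOS, NRT, CHI), (LHR, BOS, BOS, ORD, DEN), (MIA, BOS, LA, DEN, BOS), (MIA, BOS, LA, DEN, DEN), (MIA, BOS, LA, LHR, BOS), (MIA, BOS, LA, MIA, LA), (MIA, BOS, LA, NRT, CHI), (MIA, BOS, LA, ORD, DEN), (NRT, BOS, CHI, DEN, BOS), (NRT, BOS, CHI, DEN, DEN), (NRT, BOS, CHI, LHR, BOS), (NRT, BOS, CHI, MIA, LA), (NRT, BOS, CHI, NRT, CHI), (NRT, BOS, CHI, ORD, DEN), (ORD, BOS, DEN, DEN, BOS), (ORD, BOS, DEN, DEN, DEN), (ORD, BOS, DEN, LHR, BOS), (ORD, BOS, DEN, MIA, LA), (ORD, BOS, DEN, NRT, CHI), (ORD, BOS, DEN, ORD, DEN)}
Selection city ≠ city2: {(DEN, BOS, BOS, DEN, DEN), (DEN, BOS, BOS, MIA, LA), (DEN, BOS, BOS, NRT, CHI), (DEN, BOS, BOS, ORD, DEN), (DEN, BOS, DEN, DEN, BOS), (DEN, BOS, DEN, LHR, BOS), (DEN, BOS, DEN, MIA, LA), (DEN, BOS, DEN, NRT, CHI), (DEN, SFO, LA, JFK, BOS), (DEN, SFO, LA, LAX, NYC), (JFK, SFO, BOS, DEN, LA), (JFK, SFO, BOS, LAX, NYC), (LAX, SFO, NYC, DEN, LA), (LAX, SFO, NYC, JFK, BOS), (LHR, BOS, BOS, DEN, DEN), (LHR, BOS, BOS, MIA, LA), (LHR, BOS, BOS, NRT, CHI), (LHR, BOS, BOS, ORD, DEN), (MIA, BOS, LA, DEN, BOS), (MIA, BOS, LA, DEN, DEN), (MIA, BOS, LA, LHR, BOS), (MIA, BOS, LA, NRT, CHI), (MIA, BOS, LA, ORD, DEN), (NRT, BOS, CHI, DEN, BOS), (NRT, BOS, CHI, DEN, DEN), (NRT, BOS, CHI, LHR, BOS), (NRT, BOS, CHI, MIA, LA), (NRT, BOS, CHI, ORD, DEN), (ORD, BOS, DEN, DEN, BOS), (ORD, BOS, DEN, LHR, BOS), (ORD, BOS, DEN, MIA, LA), (ORD, BOS, DEN, NRT, CHI)}
Keep only column(s) code2, src (24 duplicate(s) eliminated): {(DEN, BOS), (DEN, SFO), (JFK, SFO), (LAX, SFO), (LHR, BOS), (MIA, BOS), (NRT, BOS), (ORD, BOS)}

{(DEN, BOS), (DEN, SFO), (JFK, SFO), (LAX, SFO), (LHR, BOS), (MIA, BOS), (NRT, BOS), (ORD, BOS)}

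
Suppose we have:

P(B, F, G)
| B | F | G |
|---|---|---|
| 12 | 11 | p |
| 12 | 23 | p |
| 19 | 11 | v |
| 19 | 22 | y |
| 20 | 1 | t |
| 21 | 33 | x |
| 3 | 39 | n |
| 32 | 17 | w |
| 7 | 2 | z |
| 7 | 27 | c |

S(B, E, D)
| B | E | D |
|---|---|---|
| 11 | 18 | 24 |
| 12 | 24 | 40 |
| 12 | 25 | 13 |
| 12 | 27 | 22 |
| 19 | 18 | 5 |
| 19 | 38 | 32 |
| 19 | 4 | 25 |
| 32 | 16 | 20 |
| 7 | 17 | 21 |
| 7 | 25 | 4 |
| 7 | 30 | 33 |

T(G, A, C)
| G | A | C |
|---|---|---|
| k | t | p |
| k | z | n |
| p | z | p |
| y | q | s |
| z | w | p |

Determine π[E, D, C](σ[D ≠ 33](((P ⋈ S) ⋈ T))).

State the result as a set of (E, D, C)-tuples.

Natural join on B: {(12, 11, p, 24, 40), (12, 11, p, 25, 13), (12, 11, p, 27, 22), (12, 23, p, 24, 40), (12, 23, p, 25, 13), (12, 23, p, 27, 22), (19, 11, v, 18, 5), (19, 11, v, 38, 32), (19, 11, v, 4, 25), (19, 22, y, 18, 5), (19, 22, y, 38, 32), (19, 22, y, 4, 25), (32, 17, w, 16, 20), (7, 2, z, 17, 21), (7, 2, z, 25, 4), (7, 2, z, 30, 33), (7, 27, c, 17, 21), (7, 27, c, 25, 4), (7, 27, c, 30, 33)}
Natural join on G: {(12, 11, p, 24, 40, z, p), (12, 11, p, 25, 13, z, p), (12, 11, p, 27, 22, z, p), (12, 23, p, 24, 40, z, p), (12, 23, p, 25, 13, z, p), (12, 23, p, 27, 22, z, p), (19, 22, y, 18, 5, q, s), (19, 22, y, 38, 32, q, s), (19, 22, y, 4, 25, q, s), (7, 2, z, 17, 21, w, p), (7, 2, z, 25, 4, w, p), (7, 2, z, 30, 33, w, p)}
Filtering on D ≠ 33 leaves {(12, 11, p, 24, 40, z, p), (12, 11, p, 25, 13, z, p), (12, 11, p, 27, 22, z, p), (12, 23, p, 24, 40, z, p), (12, 23, p, 25, 13, z, p), (12, 23, p, 27, 22, z, p), (19, 22, y, 18, 5, q, s), (19, 22, y, 38, 32, q, s), (19, 22, y, 4, 25, q, s), (7, 2, z, 17, 21, w, p), (7, 2, z, 25, 4, w, p)}.
π[E, D, C]: project onto (E, D, C) (3 duplicate(s) eliminated) → {(17, 21, p), (18, 5, s), (24, 40, p), (25, 13, p), (25, 4, p), (27, 22, p), (38, 32, s), (4, 25, s)}

{(17, 21, p), (18, 5, s), (24, 40, p), (25, 13, p), (25, 4, p), (27, 22, p), (38, 32, s), (4, 25, s)}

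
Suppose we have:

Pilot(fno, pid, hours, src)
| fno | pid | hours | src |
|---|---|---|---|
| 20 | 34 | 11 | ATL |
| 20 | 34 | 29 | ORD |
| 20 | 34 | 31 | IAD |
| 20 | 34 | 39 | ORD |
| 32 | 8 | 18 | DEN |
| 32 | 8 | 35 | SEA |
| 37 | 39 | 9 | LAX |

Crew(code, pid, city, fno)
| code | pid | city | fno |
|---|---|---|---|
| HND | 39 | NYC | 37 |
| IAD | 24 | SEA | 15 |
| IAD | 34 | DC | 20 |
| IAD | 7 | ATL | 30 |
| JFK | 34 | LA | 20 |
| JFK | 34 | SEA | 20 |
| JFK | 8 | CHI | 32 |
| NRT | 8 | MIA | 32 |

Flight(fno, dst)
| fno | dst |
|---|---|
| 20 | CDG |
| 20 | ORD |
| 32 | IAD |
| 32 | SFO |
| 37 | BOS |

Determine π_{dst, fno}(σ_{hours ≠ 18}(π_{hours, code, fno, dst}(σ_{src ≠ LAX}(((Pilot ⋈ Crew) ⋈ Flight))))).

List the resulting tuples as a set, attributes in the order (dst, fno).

Pilot ⋈ Crew (natural join on fno, pid): {(20, 34, 11, ATL, IAD, DC), (20, 34, 11, ATL, JFK, LA), (20, 34, 11, ATL, JFK, SEA), (20, 34, 29, ORD, IAD, DC), (20, 34, 29, ORD, JFK, LA), (20, 34, 29, ORD, JFK, SEA), (20, 34, 31, IAD, IAD, DC), (20, 34, 31, IAD, JFK, LA), (20, 34, 31, IAD, JFK, SEA), (20, 34, 39, ORD, IAD, DC), (20, 34, 39, ORD, JFK, LA), (20, 34, 39, ORD, JFK, SEA), (32, 8, 18, DEN, JFK, CHI), (32, 8, 18, DEN, NRT, MIA), (32, 8, 35, SEA, JFK, CHI), (32, 8, 35, SEA, NRT, MIA), (37, 39, 9, LAX, HND, NYC)}
(Pilot ⋈ Crew) ⋈ Flight (natural join on fno): {(20, 34, 11, ATL, IAD, DC, CDG), (20, 34, 11, ATL, IAD, DC, ORD), (20, 34, 11, ATL, JFK, LA, CDG), (20, 34, 11, ATL, JFK, LA, ORD), (20, 34, 11, ATL, JFK, SEA, CDG), (20, 34, 11, ATL, JFK, SEA, ORD), (20, 34, 29, ORD, IAD, DC, CDG), (20, 34, 29, ORD, IAD, DC, ORD), (20, 34, 29, ORD, JFK, LA, CDG), (20, 34, 29, ORD, JFK, LA, ORD), (20, 34, 29, ORD, JFK, SEA, CDG), (20, 34, 29, ORD, JFK, SEA, ORD), (20, 34, 31, IAD, IAD, DC, CDG), (20, 34, 31, IAD, IAD, DC, ORD), (20, 34, 31, IAD, JFK, LA, CDG), (20, 34, 31, IAD, JFK, LA, ORD), (20, 34, 31, IAD, JFK, SEA, CDG), (20, 34, 31, IAD, JFK, SEA, ORD), (20, 34, 39, ORD, IAD, DC, CDG), (20, 34, 39, ORD, IAD, DC, ORD), (20, 34, 39, ORD, JFK, LA, CDG), (20, 34, 39, ORD, JFK, LA, ORD), (20, 34, 39, ORD, JFK, SEA, CDG), (20, 34, 39, ORD, JFK, SEA, ORD), (32, 8, 18, DEN, JFK, CHI, IAD), (32, 8, 18, DEN, JFK, CHI, SFO), (32, 8, 18, DEN, NRT, MIA, IAD), (32, 8, 18, DEN, NRT, MIA, SFO), (32, 8, 35, SEA, JFK, CHI, IAD), (32, 8, 35, SEA, JFK, CHI, SFO), (32, 8, 35, SEA, NRT, MIA, IAD), (32, 8, 35, SEA, NRT, MIA, SFO), (37, 39, 9, LAX, HND, NYC, BOS)}
Selection src ≠ LAX: {(20, 34, 11, ATL, IAD, DC, CDG), (20, 34, 11, ATL, IAD, DC, ORD), (20, 34, 11, ATL, JFK, LA, CDG), (20, 34, 11, ATL, JFK, LA, ORD), (20, 34, 11, ATL, JFK, SEA, CDG), (20, 34, 11, ATL, JFK, SEA, ORD), (20, 34, 29, ORD, IAD, DC, CDG), (20, 34, 29, ORD, IAD, DC, ORD), (20, 34, 29, ORD, JFK, LA, CDG), (20, 34, 29, ORD, JFK, LA, ORD), (20, 34, 29, ORD, JFK, SEA, CDG), (20, 34, 29, ORD, JFK, SEA, ORD), (20, 34, 31, IAD, IAD, DC, CDG), (20, 34, 31, IAD, IAD, DC, ORD), (20, 34, 31, IAD, JFK, LA, CDG), (20, 34, 31, IAD, JFK, LA, ORD), (20, 34, 31, IAD, JFK, SEA, CDG), (20, 34, 31, IAD, JFK, SEA, ORD), (20, 34, 39, ORD, IAD, DC, CDG), (20, 34, 39, ORD, IAD, DC, ORD), (20, 34, 39, ORD, JFK, LA, CDG), (20, 34, 39, ORD, JFK, LA, ORD), (20, 34, 39, ORD, JFK, SEA, CDG), (20, 34, 39, ORD, JFK, SEA, ORD), (32, 8, 18, DEN, JFK, CHI, IAD), (32, 8, 18, DEN, JFK, CHI, SFO), (32, 8, 18, DEN, NRT, MIA, IAD), (32, 8, 18, DEN, NRT, MIA, SFO), (32, 8, 35, SEA, JFK, CHI, IAD), (32, 8, 35, SEA, JFK, CHI, SFO), (32, 8, 35, SEA, NRT, MIA, IAD), (32, 8, 35, SEA, NRT, MIA, SFO)}
Projecting to hours, code, fno, dst (8 duplicate(s) eliminated): {(11, IAD, 20, CDG), (11, IAD, 20, ORD), (11, JFK, 20, CDG), (11, JFK, 20, ORD), (18, JFK, 32, IAD), (18, JFK, 32, SFO), (18, NRT, 32, IAD), (18, NRT, 32, SFO), (29, IAD, 20, CDG), (29, IAD, 20, ORD), (29, JFK, 20, CDG), (29, JFK, 20, ORD), (31, IAD, 20, CDG), (31, IAD, 20, ORD), (31, JFK, 20, CDG), (31, JFK, 20, ORD), (35, JFK, 32, IAD), (35, JFK, 32, SFO), (35, NRT, 32, IAD), (35, NRT, 32, SFO), (39, IAD, 20, CDG), (39, IAD, 20, ORD), (39, JFK, 20, CDG), (39, JFK, 20, ORD)}
Selection hours ≠ 18: {(11, IAD, 20, CDG), (11, IAD, 20, ORD), (11, JFK, 20, CDG), (11, JFK, 20, ORD), (29, IAD, 20, CDG), (29, IAD, 20, ORD), (29, JFK, 20, CDG), (29, JFK, 20, ORD), (31, IAD, 20, CDG), (31, IAD, 20, ORD), (31, JFK, 20, CDG), (31, JFK, 20, ORD), (35, JFK, 32, IAD), (35, JFK, 32, SFO), (35, NRT, 32, IAD), (35, NRT, 32, SFO), (39, IAD, 20, CDG), (39, IAD, 20, ORD), (39, JFK, 20, CDG), (39, JFK, 20, ORD)}
Projecting to dst, fno (16 duplicate(s) eliminated): {(CDG, 20), (IAD, 32), (ORD, 20), (SFO, 32)}

{(CDG, 20), (IAD, 32), (ORD, 20), (SFO, 32)}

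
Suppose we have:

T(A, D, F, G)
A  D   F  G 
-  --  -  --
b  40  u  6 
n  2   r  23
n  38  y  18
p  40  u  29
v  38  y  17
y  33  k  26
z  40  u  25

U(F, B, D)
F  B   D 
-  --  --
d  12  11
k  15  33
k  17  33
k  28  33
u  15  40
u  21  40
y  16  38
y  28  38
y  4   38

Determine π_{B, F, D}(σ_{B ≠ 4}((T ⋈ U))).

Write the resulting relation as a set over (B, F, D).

T ⋈ U (natural join on D, F): {(b, 40, u, 6, 15), (b, 40, u, 6, 21), (n, 38, y, 18, 16), (n, 38, y, 18, 28), (n, 38, y, 18, 4), (p, 40, u, 29, 15), (p, 40, u, 29, 21), (v, 38, y, 17, 16), (v, 38, y, 17, 28), (v, 38, y, 17, 4), (y, 33, k, 26, 15), (y, 33, k, 26, 17), (y, 33, k, 26, 28), (z, 40, u, 25, 15), (z, 40, u, 25, 21)}
Filtering on B ≠ 4 leaves {(b, 40, u, 6, 15), (b, 40, u, 6, 21), (n, 38, y, 18, 16), (n, 38, y, 18, 28), (p, 40, u, 29, 15), (p, 40, u, 29, 21), (v, 38, y, 17, 16), (v, 38, y, 17, 28), (y, 33, k, 26, 15), (y, 33, k, 26, 17), (y, 33, k, 26, 28), (z, 40, u, 25, 15), (z, 40, u, 25, 21)}.
Keep only column(s) B, F, D (6 duplicate(s) eliminated): {(15, k, 33), (15, u, 40), (16, y, 38), (17, k, 33), (21, u, 40), (28, k, 33), (28, y, 38)}

{(15, k, 33), (15, u, 40), (16, y, 38), (17, k, 33), (21, u, 40), (28, k, 33), (28, y, 38)}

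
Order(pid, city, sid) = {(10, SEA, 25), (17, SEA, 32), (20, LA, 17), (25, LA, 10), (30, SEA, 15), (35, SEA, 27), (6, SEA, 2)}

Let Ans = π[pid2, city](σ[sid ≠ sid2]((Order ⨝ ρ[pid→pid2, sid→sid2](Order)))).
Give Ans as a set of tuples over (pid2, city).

{(10, SEA), (17, SEA), (20, LA), (25, LA), (30, SEA), (35, SEA), (6, SEA)}

ρ[pid→pid2, sid→sid2]: schema becomes (pid2, city, sid2); tuples unchanged.
Joining Order and ρ[pid→pid2, sid→sid2](Order) on city yields {(10, SEA, 25, 10, 25), (10, SEA, 25, 17, 32), (10, SEA, 25, 30, 15), (10, SEA, 25, 35, 27), (10, SEA, 25, 6, 2), (17, SEA, 32, 10, 25), (17, SEA, 32, 17, 32), (17, SEA, 32, 30, 15), (17, SEA, 32, 35, 27), (17, SEA, 32, 6, 2), (20, LA, 17, 20, 17), (20, LA, 17, 25, 10), (25, LA, 10, 20, 17), (25, LA, 10, 25, 10), (30, SEA, 15, 10, 25), (30, SEA, 15, 17, 32), (30, SEA, 15, 30, 15), (30, SEA, 15, 35, 27), (30, SEA, 15, 6, 2), (35, SEA, 27, 10, 25), (35, SEA, 27, 17, 32), (35, SEA, 27, 30, 15), (35, SEA, 27, 35, 27), (35, SEA, 27, 6, 2), (6, SEA, 2, 10, 25), (6, SEA, 2, 17, 32), (6, SEA, 2, 30, 15), (6, SEA, 2, 35, 27), (6, SEA, 2, 6, 2)}.
σ[sid ≠ sid2]: keep tuples satisfying sid ≠ sid2 → {(10, SEA, 25, 17, 32), (10, SEA, 25, 30, 15), (10, SEA, 25, 35, 27), (10, SEA, 25, 6, 2), (17, SEA, 32, 10, 25), (17, SEA, 32, 30, 15), (17, SEA, 32, 35, 27), (17, SEA, 32, 6, 2), (20, LA, 17, 25, 10), (25, LA, 10, 20, 17), (30, SEA, 15, 10, 25), (30, SEA, 15, 17, 32), (30, SEA, 15, 35, 27), (30, SEA, 15, 6, 2), (35, SEA, 27, 10, 25), (35, SEA, 27, 17, 32), (35, SEA, 27, 30, 15), (35, SEA, 27, 6, 2), (6, SEA, 2, 10, 25), (6, SEA, 2, 17, 32), (6, SEA, 2, 30, 15), (6, SEA, 2, 35, 27)}
π[pid2, city]: project onto (pid2, city) (15 duplicate(s) eliminated) → {(10, SEA), (17, SEA), (20, LA), (25, LA), (30, SEA), (35, SEA), (6, SEA)}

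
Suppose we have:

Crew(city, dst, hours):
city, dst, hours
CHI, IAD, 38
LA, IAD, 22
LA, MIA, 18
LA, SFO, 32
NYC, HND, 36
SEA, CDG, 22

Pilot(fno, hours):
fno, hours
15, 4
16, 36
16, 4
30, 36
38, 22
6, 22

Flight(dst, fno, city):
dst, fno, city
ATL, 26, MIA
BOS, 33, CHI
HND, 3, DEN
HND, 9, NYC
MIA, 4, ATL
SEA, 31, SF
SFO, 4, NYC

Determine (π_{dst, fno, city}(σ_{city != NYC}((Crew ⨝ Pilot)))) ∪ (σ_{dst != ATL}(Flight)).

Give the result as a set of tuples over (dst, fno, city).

Joining Crew and Pilot on hours yields {(LA, IAD, 22, 38), (LA, IAD, 22, 6), (NYC, HND, 36, 16), (NYC, HND, 36, 30), (SEA, CDG, 22, 38), (SEA, CDG, 22, 6)}.
Filtering on city != NYC leaves {(LA, IAD, 22, 38), (LA, IAD, 22, 6), (SEA, CDG, 22, 38), (SEA, CDG, 22, 6)}.
Projecting to dst, fno, city: {(CDG, 38, SEA), (CDG, 6, SEA), (IAD, 38, LA), (IAD, 6, LA)}
Filtering on dst != ATL leaves {(BOS, 33, CHI), (HND, 3, DEN), (HND, 9, NYC), (MIA, 4, ATL), (SEA, 31, SF), (SFO, 4, NYC)}.
Taking the union: {(BOS, 33, CHI), (CDG, 38, SEA), (CDG, 6, SEA), (HND, 3, DEN), (HND, 9, NYC), (IAD, 38, LA), (IAD, 6, LA), (MIA, 4, ATL), (SEA, 31, SF), (SFO, 4, NYC)}

{(BOS, 33, CHI), (CDG, 38, SEA), (CDG, 6, SEA), (HND, 3, DEN), (HND, 9, NYC), (IAD, 38, LA), (IAD, 6, LA), (MIA, 4, ATL), (SEA, 31, SF), (SFO, 4, NYC)}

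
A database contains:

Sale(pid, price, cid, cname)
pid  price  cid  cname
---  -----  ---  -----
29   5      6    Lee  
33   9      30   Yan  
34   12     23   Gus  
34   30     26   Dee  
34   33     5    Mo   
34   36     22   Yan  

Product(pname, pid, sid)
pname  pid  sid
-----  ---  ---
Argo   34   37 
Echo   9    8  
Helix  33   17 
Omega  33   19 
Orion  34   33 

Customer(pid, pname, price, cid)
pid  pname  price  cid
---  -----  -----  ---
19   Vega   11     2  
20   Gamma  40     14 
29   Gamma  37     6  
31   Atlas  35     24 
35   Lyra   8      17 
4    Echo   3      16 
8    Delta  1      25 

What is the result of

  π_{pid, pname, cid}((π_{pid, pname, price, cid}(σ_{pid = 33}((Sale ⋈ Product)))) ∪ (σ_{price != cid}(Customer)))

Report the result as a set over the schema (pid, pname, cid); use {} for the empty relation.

{(19, Vega, 2), (20, Gamma, 14), (29, Gamma, 6), (31, Atlas, 24), (33, Helix, 30), (33, Omega, 30), (35, Lyra, 17), (4, Echo, 16), (8, Delta, 25)}

Joining Sale and Product on pid yields {(33, 9, 30, Yan, Helix, 17), (33, 9, 30, Yan, Omega, 19), (34, 12, 23, Gus, Argo, 37), (34, 12, 23, Gus, Orion, 33), (34, 30, 26, Dee, Argo, 37), (34, 30, 26, Dee, Orion, 33), (34, 33, 5, Mo, Argo, 37), (34, 33, 5, Mo, Orion, 33), (34, 36, 22, Yan, Argo, 37), (34, 36, 22, Yan, Orion, 33)}.
Selection pid = 33: {(33, 9, 30, Yan, Helix, 17), (33, 9, 30, Yan, Omega, 19)}
Keep only column(s) pid, pname, price, cid: {(33, Helix, 9, 30), (33, Omega, 9, 30)}
Selection price != cid: {(19, Vega, 11, 2), (20, Gamma, 40, 14), (29, Gamma, 37, 6), (31, Atlas, 35, 24), (35, Lyra, 8, 17), (4, Echo, 3, 16), (8, Delta, 1, 25)}
Set union of the two operands is {(19, Vega, 11, 2), (20, Gamma, 40, 14), (29, Gamma, 37, 6), (31, Atlas, 35, 24), (33, Helix, 9, 30), (33, Omega, 9, 30), (35, Lyra, 8, 17), (4, Echo, 3, 16), (8, Delta, 1, 25)}.
Keep only column(s) pid, pname, cid: {(19, Vega, 2), (20, Gamma, 14), (29, Gamma, 6), (31, Atlas, 24), (33, Helix, 30), (33, Omega, 30), (35, Lyra, 17), (4, Echo, 16), (8, Delta, 25)}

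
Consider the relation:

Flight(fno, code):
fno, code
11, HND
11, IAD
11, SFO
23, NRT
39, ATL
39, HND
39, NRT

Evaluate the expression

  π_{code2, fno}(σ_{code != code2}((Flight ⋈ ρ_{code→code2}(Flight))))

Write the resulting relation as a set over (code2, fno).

{(ATL, 39), (HND, 11), (HND, 39), (IAD, 11), (NRT, 39), (SFO, 11)}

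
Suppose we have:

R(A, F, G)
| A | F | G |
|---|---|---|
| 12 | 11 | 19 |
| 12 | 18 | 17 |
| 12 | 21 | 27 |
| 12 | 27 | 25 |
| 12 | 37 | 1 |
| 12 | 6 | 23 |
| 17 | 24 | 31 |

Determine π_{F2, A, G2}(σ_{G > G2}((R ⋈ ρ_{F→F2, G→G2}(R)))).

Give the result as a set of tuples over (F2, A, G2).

{(11, 12, 19), (18, 12, 17), (27, 12, 25), (37, 12, 1), (6, 12, 23)}

ρ[F→F2, G→G2]: schema becomes (A, F2, G2); tuples unchanged.
Joining R and ρ_{F→F2, G→G2}(R) on A yields {(12, 11, 19, 11, 19), (12, 11, 19, 18, 17), (12, 11, 19, 21, 27), (12, 11, 19, 27, 25), (12, 11, 19, 37, 1), (12, 11, 19, 6, 23), (12, 18, 17, 11, 19), (12, 18, 17, 18, 17), (12, 18, 17, 21, 27), (12, 18, 17, 27, 25), (12, 18, 17, 37, 1), (12, 18, 17, 6, 23), (12, 21, 27, 11, 19), (12, 21, 27, 18, 17), (12, 21, 27, 21, 27), (12, 21, 27, 27, 25), (12, 21, 27, 37, 1), (12, 21, 27, 6, 23), (12, 27, 25, 11, 19), (12, 27, 25, 18, 17), (12, 27, 25, 21, 27), (12, 27, 25, 27, 25), (12, 27, 25, 37, 1), (12, 27, 25, 6, 23), (12, 37, 1, 11, 19), (12, 37, 1, 18, 17), (12, 37, 1, 21, 27), (12, 37, 1, 27, 25), (12, 37, 1, 37, 1), (12, 37, 1, 6, 23), (12, 6, 23, 11, 19), (12, 6, 23, 18, 17), (12, 6, 23, 21, 27), (12, 6, 23, 27, 25), (12, 6, 23, 37, 1), (12, 6, 23, 6, 23), (17, 24, 31, 24, 31)}.
Apply σ_{G > G2}; surviving tuples: {(12, 11, 19, 18, 17), (12, 11, 19, 37, 1), (12, 18, 17, 37, 1), (12, 21, 27, 11, 19), (12, 21, 27, 18, 17), (12, 21, 27, 27, 25), (12, 21, 27, 37, 1), (12, 21, 27, 6, 23), (12, 27, 25, 11, 19), (12, 27, 25, 18, 17), (12, 27, 25, 37, 1), (12, 27, 25, 6, 23), (12, 6, 23, 11, 19), (12, 6, 23, 18, 17), (12, 6, 23, 37, 1)}
Keep only column(s) F2, A, G2 (10 duplicate(s) eliminated): {(11, 12, 19), (18, 12, 17), (27, 12, 25), (37, 12, 1), (6, 12, 23)}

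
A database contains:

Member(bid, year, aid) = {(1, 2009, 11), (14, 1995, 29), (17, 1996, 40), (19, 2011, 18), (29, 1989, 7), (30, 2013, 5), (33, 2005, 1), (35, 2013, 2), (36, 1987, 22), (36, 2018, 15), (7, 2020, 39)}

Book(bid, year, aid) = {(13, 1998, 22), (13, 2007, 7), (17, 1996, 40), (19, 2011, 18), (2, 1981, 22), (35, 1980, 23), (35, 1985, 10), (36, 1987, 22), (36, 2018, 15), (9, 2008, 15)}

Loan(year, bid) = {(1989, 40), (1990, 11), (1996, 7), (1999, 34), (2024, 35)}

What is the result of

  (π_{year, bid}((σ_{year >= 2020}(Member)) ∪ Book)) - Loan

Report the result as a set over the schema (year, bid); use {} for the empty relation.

Filtering on year >= 2020 leaves {(7, 2020, 39)}.
Taking the union: {(13, 1998, 22), (13, 2007, 7), (17, 1996, 40), (19, 2011, 18), (2, 1981, 22), (35, 1980, 23), (35, 1985, 10), (36, 1987, 22), (36, 2018, 15), (7, 2020, 39), (9, 2008, 15)}
Projecting to year, bid: {(1980, 35), (1981, 2), (1985, 35), (1987, 36), (1996, 17), (1998, 13), (2007, 13), (2008, 9), (2011, 19), (2018, 36), (2020, 7)}
Taking the difference: {(1980, 35), (1981, 2), (1985, 35), (1987, 36), (1996, 17), (1998, 13), (2007, 13), (2008, 9), (2011, 19), (2018, 36), (2020, 7)}

{(1980, 35), (1981, 2), (1985, 35), (1987, 36), (1996, 17), (1998, 13), (2007, 13), (2008, 9), (2011, 19), (2018, 36), (2020, 7)}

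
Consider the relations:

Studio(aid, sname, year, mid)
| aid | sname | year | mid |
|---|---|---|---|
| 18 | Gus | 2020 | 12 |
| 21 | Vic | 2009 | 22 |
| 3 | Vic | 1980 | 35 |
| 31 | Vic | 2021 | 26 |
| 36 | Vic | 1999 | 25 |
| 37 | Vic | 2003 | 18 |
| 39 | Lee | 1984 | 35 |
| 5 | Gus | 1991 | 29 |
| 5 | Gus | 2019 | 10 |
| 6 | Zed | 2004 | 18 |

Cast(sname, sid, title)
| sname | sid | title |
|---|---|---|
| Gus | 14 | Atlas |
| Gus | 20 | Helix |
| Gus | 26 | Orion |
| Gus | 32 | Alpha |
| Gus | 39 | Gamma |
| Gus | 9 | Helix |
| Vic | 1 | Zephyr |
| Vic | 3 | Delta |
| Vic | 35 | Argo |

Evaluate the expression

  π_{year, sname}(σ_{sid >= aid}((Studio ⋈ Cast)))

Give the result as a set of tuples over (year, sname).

{(1980, Vic), (1991, Gus), (2009, Vic), (2019, Gus), (2020, Gus), (2021, Vic)}

Studio ⋈ Cast (natural join on sname): {(18, Gus, 2020, 12, 14, Atlas), (18, Gus, 2020, 12, 20, Helix), (18, Gus, 2020, 12, 26, Orion), (18, Gus, 2020, 12, 32, Alpha), (18, Gus, 2020, 12, 39, Gamma), (18, Gus, 2020, 12, 9, Helix), (21, Vic, 2009, 22, 1, Zephyr), (21, Vic, 2009, 22, 3, Delta), (21, Vic, 2009, 22, 35, Argo), (3, Vic, 1980, 35, 1, Zephyr), (3, Vic, 1980, 35, 3, Delta), (3, Vic, 1980, 35, 35, Argo), (31, Vic, 2021, 26, 1, Zephyr), (31, Vic, 2021, 26, 3, Delta), (31, Vic, 2021, 26, 35, Argo), (36, Vic, 1999, 25, 1, Zephyr), (36, Vic, 1999, 25, 3, Delta), (36, Vic, 1999, 25, 35, Argo), (37, Vic, 2003, 18, 1, Zephyr), (37, Vic, 2003, 18, 3, Delta), (37, Vic, 2003, 18, 35, Argo), (5, Gus, 1991, 29, 14, Atlas), (5, Gus, 1991, 29, 20, Helix), (5, Gus, 1991, 29, 26, Orion), (5, Gus, 1991, 29, 32, Alpha), (5, Gus, 1991, 29, 39, Gamma), (5, Gus, 1991, 29, 9, Helix), (5, Gus, 2019, 10, 14, Atlas), (5, Gus, 2019, 10, 20, Helix), (5, Gus, 2019, 10, 26, Orion), (5, Gus, 2019, 10, 32, Alpha), (5, Gus, 2019, 10, 39, Gamma), (5, Gus, 2019, 10, 9, Helix)}
Filtering on sid >= aid leaves {(18, Gus, 2020, 12, 20, Helix), (18, Gus, 2020, 12, 26, Orion), (18, Gus, 2020, 12, 32, Alpha), (18, Gus, 2020, 12, 39, Gamma), (21, Vic, 2009, 22, 35, Argo), (3, Vic, 1980, 35, 3, Delta), (3, Vic, 1980, 35, 35, Argo), (31, Vic, 2021, 26, 35, Argo), (5, Gus, 1991, 29, 14, Atlas), (5, Gus, 1991, 29, 20, Helix), (5, Gus, 1991, 29, 26, Orion), (5, Gus, 1991, 29, 32, Alpha), (5, Gus, 1991, 29, 39, Gamma), (5, Gus, 1991, 29, 9, Helix), (5, Gus, 2019, 10, 14, Atlas), (5, Gus, 2019, 10, 20, Helix), (5, Gus, 2019, 10, 26, Orion), (5, Gus, 2019, 10, 32, Alpha), (5, Gus, 2019, 10, 39, Gamma), (5, Gus, 2019, 10, 9, Helix)}.
π[year, sname]: project onto (year, sname) (14 duplicate(s) eliminated) → {(1980, Vic), (1991, Gus), (2009, Vic), (2019, Gus), (2020, Gus), (2021, Vic)}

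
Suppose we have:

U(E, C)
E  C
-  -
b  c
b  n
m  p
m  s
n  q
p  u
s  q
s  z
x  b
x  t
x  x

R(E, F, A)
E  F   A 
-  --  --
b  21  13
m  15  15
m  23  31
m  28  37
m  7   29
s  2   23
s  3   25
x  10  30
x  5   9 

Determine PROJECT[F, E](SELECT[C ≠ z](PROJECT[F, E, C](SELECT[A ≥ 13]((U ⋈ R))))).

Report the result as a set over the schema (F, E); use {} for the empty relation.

{(10, x), (15, m), (2, s), (21, b), (23, m), (28, m), (3, s), (7, m)}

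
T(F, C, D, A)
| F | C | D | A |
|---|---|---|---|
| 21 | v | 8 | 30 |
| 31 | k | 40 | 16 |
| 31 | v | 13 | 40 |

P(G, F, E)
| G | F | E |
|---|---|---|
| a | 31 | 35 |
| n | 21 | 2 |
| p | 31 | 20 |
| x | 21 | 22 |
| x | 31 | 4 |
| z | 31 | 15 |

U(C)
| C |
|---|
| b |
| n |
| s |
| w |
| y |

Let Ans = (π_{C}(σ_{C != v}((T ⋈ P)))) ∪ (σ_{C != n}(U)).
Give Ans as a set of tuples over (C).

Joining T and P on F yields {(21, v, 8, 30, n, 2), (21, v, 8, 30, x, 22), (31, k, 40, 16, a, 35), (31, k, 40, 16, p, 20), (31, k, 40, 16, x, 4), (31, k, 40, 16, z, 15), (31, v, 13, 40, a, 35), (31, v, 13, 40, p, 20), (31, v, 13, 40, x, 4), (31, v, 13, 40, z, 15)}.
Selection C != v: {(31, k, 40, 16, a, 35), (31, k, 40, 16, p, 20), (31, k, 40, 16, x, 4), (31, k, 40, 16, z, 15)}
π_{C} gives {k} (3 duplicate(s) eliminated).
Selection C != n: {b, s, w, y}
Taking the union: {b, k, s, w, y}

{b, k, s, w, y}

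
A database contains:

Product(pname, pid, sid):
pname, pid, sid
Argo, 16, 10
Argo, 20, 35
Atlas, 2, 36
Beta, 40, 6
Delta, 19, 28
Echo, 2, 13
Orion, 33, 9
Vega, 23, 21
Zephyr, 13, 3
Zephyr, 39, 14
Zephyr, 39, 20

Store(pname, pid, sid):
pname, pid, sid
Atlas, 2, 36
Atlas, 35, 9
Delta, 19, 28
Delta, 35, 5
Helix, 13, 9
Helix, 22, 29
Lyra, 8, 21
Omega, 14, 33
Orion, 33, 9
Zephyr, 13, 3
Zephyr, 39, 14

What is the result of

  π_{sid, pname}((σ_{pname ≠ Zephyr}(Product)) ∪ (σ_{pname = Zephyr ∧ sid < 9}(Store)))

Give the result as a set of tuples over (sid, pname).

{(10, Argo), (13, Echo), (21, Vega), (28, Delta), (3, Zephyr), (35, Argo), (36, Atlas), (6, Beta), (9, Orion)}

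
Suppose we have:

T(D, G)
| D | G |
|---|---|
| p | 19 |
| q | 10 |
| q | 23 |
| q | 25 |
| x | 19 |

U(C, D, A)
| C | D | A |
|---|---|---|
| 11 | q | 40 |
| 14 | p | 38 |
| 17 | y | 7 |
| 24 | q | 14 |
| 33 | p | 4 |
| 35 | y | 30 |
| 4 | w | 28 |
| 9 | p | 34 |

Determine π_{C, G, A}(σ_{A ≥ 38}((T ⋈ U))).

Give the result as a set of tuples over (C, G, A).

Natural join on D: {(p, 19, 14, 38), (p, 19, 33, 4), (p, 19, 9, 34), (q, 10, 11, 40), (q, 10, 24, 14), (q, 23, 11, 40), (q, 23, 24, 14), (q, 25, 11, 40), (q, 25, 24, 14)}
σ[A ≥ 38]: keep tuples satisfying A ≥ 38 → {(p, 19, 14, 38), (q, 10, 11, 40), (q, 23, 11, 40), (q, 25, 11, 40)}
π[C, G, A]: project onto (C, G, A) → {(11, 10, 40), (11, 23, 40), (11, 25, 40), (14, 19, 38)}

{(11, 10, 40), (11, 23, 40), (11, 25, 40), (14, 19, 38)}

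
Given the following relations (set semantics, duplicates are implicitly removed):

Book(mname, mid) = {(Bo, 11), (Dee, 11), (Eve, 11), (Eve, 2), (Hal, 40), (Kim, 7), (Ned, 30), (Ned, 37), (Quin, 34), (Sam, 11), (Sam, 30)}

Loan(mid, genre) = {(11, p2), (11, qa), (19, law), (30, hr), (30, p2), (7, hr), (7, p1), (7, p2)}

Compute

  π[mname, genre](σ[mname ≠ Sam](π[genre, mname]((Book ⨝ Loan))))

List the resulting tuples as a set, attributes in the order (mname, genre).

Natural join on mid: {(Bo, 11, p2), (Bo, 11, qa), (Dee, 11, p2), (Dee, 11, qa), (Eve, 11, p2), (Eve, 11, qa), (Kim, 7, hr), (Kim, 7, p1), (Kim, 7, p2), (Ned, 30, hr), (Ned, 30, p2), (Sam, 11, p2), (Sam, 11, qa), (Sam, 30, hr), (Sam, 30, p2)}
π_{genre, mname} gives {(hr, Kim), (hr, Ned), (hr, Sam), (p1, Kim), (p2, Bo), (p2, Dee), (p2, Eve), (p2, Kim), (p2, Ned), (p2, Sam), (qa, Bo), (qa, Dee), (qa, Eve), (qa, Sam)} (1 duplicate(s) eliminated).
σ[mname ≠ Sam]: keep tuples satisfying mname ≠ Sam → {(hr, Kim), (hr, Ned), (p1, Kim), (p2, Bo), (p2, Dee), (p2, Eve), (p2, Kim), (p2, Ned), (qa, Bo), (qa, Dee), (qa, Eve)}
π_{mname, genre} gives {(Bo, p2), (Bo, qa), (Dee, p2), (Dee, qa), (Eve, p2), (Eve, qa), (Kim, hr), (Kim, p1), (Kim, p2), (Ned, hr), (Ned, p2)}.

{(Bo, p2), (Bo, qa), (Dee, p2), (Dee, qa), (Eve, p2), (Eve, qa), (Kim, hr), (Kim, p1), (Kim, p2), (Ned, hr), (Ned, p2)}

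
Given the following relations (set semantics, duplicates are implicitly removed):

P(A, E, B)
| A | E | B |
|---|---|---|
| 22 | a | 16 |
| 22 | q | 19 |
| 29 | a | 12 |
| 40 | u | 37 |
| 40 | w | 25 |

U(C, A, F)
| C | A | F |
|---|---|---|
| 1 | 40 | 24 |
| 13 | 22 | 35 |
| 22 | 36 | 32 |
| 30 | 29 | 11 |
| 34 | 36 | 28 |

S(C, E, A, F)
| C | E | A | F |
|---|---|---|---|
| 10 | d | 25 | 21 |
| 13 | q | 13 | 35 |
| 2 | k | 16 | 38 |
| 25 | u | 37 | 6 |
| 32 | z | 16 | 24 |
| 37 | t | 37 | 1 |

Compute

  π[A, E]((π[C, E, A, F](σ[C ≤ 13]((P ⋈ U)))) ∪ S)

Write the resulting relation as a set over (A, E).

Joining P and U on A yields {(22, a, 16, 13, 35), (22, q, 19, 13, 35), (29, a, 12, 30, 11), (40, u, 37, 1, 24), (40, w, 25, 1, 24)}.
Apply σ_{C ≤ 13}; surviving tuples: {(22, a, 16, 13, 35), (22, q, 19, 13, 35), (40, u, 37, 1, 24), (40, w, 25, 1, 24)}
π_{C, E, A, F} gives {(1, u, 40, 24), (1, w, 40, 24), (13, a, 22, 35), (13, q, 22, 35)}.
Set union of the two operands is {(1, u, 40, 24), (1, w, 40, 24), (10, d, 25, 21), (13, a, 22, 35), (13, q, 13, 35), (13, q, 22, 35), (2, k, 16, 38), (25, u, 37, 6), (32, z, 16, 24), (37, t, 37, 1)}.
π_{A, E} gives {(13, q), (16, k), (16, z), (22, a), (22, q), (25, d), (37, t), (37, u), (40, u), (40, w)}.

{(13, q), (16, k), (16, z), (22, a), (22, q), (25, d), (37, t), (37, u), (40, u), (40, w)}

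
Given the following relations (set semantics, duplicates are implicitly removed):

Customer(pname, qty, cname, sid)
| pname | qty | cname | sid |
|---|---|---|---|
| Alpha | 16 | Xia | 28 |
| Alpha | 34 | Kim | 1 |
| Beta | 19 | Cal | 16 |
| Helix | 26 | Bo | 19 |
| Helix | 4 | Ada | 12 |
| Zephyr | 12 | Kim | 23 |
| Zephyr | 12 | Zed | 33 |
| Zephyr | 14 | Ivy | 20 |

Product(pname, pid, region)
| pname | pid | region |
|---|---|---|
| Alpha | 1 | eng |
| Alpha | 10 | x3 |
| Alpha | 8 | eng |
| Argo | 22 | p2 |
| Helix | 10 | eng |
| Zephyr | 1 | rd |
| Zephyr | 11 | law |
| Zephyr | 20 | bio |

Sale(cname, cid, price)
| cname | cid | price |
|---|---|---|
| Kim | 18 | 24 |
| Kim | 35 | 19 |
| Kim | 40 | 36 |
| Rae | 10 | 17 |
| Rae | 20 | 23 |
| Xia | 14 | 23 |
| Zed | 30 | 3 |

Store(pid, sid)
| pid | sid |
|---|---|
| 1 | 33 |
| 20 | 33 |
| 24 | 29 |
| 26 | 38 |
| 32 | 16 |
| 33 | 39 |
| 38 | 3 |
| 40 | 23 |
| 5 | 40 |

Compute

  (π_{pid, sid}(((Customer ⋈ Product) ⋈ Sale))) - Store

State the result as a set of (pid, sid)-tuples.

{(1, 1), (1, 23), (1, 28), (10, 1), (10, 28), (11, 23), (11, 33), (20, 23), (8, 1), (8, 28)}

Joining Customer and Product on pname yields {(Alpha, 16, Xia, 28, 1, eng), (Alpha, 16, Xia, 28, 10, x3), (Alpha, 16, Xia, 28, 8, eng), (Alpha, 34, Kim, 1, 1, eng), (Alpha, 34, Kim, 1, 10, x3), (Alpha, 34, Kim, 1, 8, eng), (Helix, 26, Bo, 19, 10, eng), (Helix, 4, Ada, 12, 10, eng), (Zephyr, 12, Kim, 23, 1, rd), (Zephyr, 12, Kim, 23, 11, law), (Zephyr, 12, Kim, 23, 20, bio), (Zephyr, 12, Zed, 33, 1, rd), (Zephyr, 12, Zed, 33, 11, law), (Zephyr, 12, Zed, 33, 20, bio), (Zephyr, 14, Ivy, 20, 1, rd), (Zephyr, 14, Ivy, 20, 11, law), (Zephyr, 14, Ivy, 20, 20, bio)}.
Joining (Customer ⋈ Product) and Sale on cname yields {(Alpha, 16, Xia, 28, 1, eng, 14, 23), (Alpha, 16, Xia, 28, 10, x3, 14, 23), (Alpha, 16, Xia, 28, 8, eng, 14, 23), (Alpha, 34, Kim, 1, 1, eng, 18, 24), (Alpha, 34, Kim, 1, 1, eng, 35, 19), (Alpha, 34, Kim, 1, 1, eng, 40, 36), (Alpha, 34, Kim, 1, 10, x3, 18, 24), (Alpha, 34, Kim, 1, 10, x3, 35, 19), (Alpha, 34, Kim, 1, 10, x3, 40, 36), (Alpha, 34, Kim, 1, 8, eng, 18, 24), (Alpha, 34, Kim, 1, 8, eng, 35, 19), (Alpha, 34, Kim, 1, 8, eng, 40, 36), (Zephyr, 12, Kim, 23, 1, rd, 18, 24), (Zephyr, 12, Kim, 23, 1, rd, 35, 19), (Zephyr, 12, Kim, 23, 1, rd, 40, 36), (Zephyr, 12, Kim, 23, 11, law, 18, 24), (Zephyr, 12, Kim, 23, 11, law, 35, 19), (Zephyr, 12, Kim, 23, 11, law, 40, 36), (Zephyr, 12, Kim, 23, 20, bio, 18, 24), (Zephyr, 12, Kim, 23, 20, bio, 35, 19), (Zephyr, 12, Kim, 23, 20, bio, 40, 36), (Zephyr, 12, Zed, 33, 1, rd, 30, 3), (Zephyr, 12, Zed, 33, 11, law, 30, 3), (Zephyr, 12, Zed, 33, 20, bio, 30, 3)}.
Projecting to pid, sid (12 duplicate(s) eliminated): {(1, 1), (1, 23), (1, 28), (1, 33), (10, 1), (10, 28), (11, 23), (11, 33), (20, 23), (20, 33), (8, 1), (8, 28)}
Taking the difference: {(1, 1), (1, 23), (1, 28), (10, 1), (10, 28), (11, 23), (11, 33), (20, 23), (8, 1), (8, 28)}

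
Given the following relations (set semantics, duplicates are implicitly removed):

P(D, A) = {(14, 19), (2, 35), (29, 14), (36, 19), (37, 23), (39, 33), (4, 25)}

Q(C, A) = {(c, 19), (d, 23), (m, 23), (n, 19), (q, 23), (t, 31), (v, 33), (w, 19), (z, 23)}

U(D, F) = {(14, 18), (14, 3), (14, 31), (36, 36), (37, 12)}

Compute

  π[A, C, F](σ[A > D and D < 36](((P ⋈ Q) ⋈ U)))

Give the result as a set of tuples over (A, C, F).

P ⋈ Q (natural join on A): {(14, 19, c), (14, 19, n), (14, 19, w), (36, 19, c), (36, 19, n), (36, 19, w), (37, 23, d), (37, 23, m), (37, 23, q), (37, 23, z), (39, 33, v)}
(P ⋈ Q) ⋈ U (natural join on D): {(14, 19, c, 18), (14, 19, c, 3), (14, 19, c, 31), (14, 19, n, 18), (14, 19, n, 3), (14, 19, n, 31), (14, 19, w, 18), (14, 19, w, 3), (14, 19, w, 31), (36, 19, c, 36), (36, 19, n, 36), (36, 19, w, 36), (37, 23, d, 12), (37, 23, m, 12), (37, 23, q, 12), (37, 23, z, 12)}
Filtering on A > D and D < 36 leaves {(14, 19, c, 18), (14, 19, c, 3), (14, 19, c, 31), (14, 19, n, 18), (14, 19, n, 3), (14, 19, n, 31), (14, 19, w, 18), (14, 19, w, 3), (14, 19, w, 31)}.
π[A, C, F]: project onto (A, C, F) → {(19, c, 18), (19, c, 3), (19, c, 31), (19, n, 18), (19, n, 3), (19, n, 31), (19, w, 18), (19, w, 3), (19, w, 31)}

{(19, c, 18), (19, c, 3), (19, c, 31), (19, n, 18), (19, n, 3), (19, n, 31), (19, w, 18), (19, w, 3), (19, w, 31)}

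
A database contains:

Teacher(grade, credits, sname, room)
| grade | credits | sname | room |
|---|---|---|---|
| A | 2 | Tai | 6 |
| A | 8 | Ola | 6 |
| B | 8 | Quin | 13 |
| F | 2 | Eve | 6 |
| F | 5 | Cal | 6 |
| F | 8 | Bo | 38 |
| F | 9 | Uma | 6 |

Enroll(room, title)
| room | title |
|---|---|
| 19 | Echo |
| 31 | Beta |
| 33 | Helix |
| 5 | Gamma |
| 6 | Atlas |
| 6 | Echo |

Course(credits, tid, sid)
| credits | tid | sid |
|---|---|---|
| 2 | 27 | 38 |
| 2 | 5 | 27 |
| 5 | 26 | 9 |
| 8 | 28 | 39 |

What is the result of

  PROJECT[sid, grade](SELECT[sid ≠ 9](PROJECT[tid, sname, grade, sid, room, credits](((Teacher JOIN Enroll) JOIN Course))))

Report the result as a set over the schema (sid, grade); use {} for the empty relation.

Joining Teacher and Enroll on room yields {(A, 2, Tai, 6, Atlas), (A, 2, Tai, 6, Echo), (A, 8, Ola, 6, Atlas), (A, 8, Ola, 6, Echo), (F, 2, Eve, 6, Atlas), (F, 2, Eve, 6, Echo), (F, 5, Cal, 6, Atlas), (F, 5, Cal, 6, Echo), (F, 9, Uma, 6, Atlas), (F, 9, Uma, 6, Echo)}.
Joining (Teacher JOIN Enroll) and Course on credits yields {(A, 2, Tai, 6, Atlas, 27, 38), (A, 2, Tai, 6, Atlas, 5, 27), (A, 2, Tai, 6, Echo, 27, 38), (A, 2, Tai, 6, Echo, 5, 27), (A, 8, Ola, 6, Atlas, 28, 39), (A, 8, Ola, 6, Echo, 28, 39), (F, 2, Eve, 6, Atlas, 27, 38), (F, 2, Eve, 6, Atlas, 5, 27), (F, 2, Eve, 6, Echo, 27, 38), (F, 2, Eve, 6, Echo, 5, 27), (F, 5, Cal, 6, Atlas, 26, 9), (F, 5, Cal, 6, Echo, 26, 9)}.
π_{tid, sname, grade, sid, room, credits} gives {(26, Cal, F, 9, 6, 5), (27, Eve, F, 38, 6, 2), (27, Tai, A, 38, 6, 2), (28, Ola, A, 39, 6, 8), (5, Eve, F, 27, 6, 2), (5, Tai, A, 27, 6, 2)} (6 duplicate(s) eliminated).
Filtering on sid ≠ 9 leaves {(27, Eve, F, 38, 6, 2), (27, Tai, A, 38, 6, 2), (28, Ola, A, 39, 6, 8), (5, Eve, F, 27, 6, 2), (5, Tai, A, 27, 6, 2)}.
π_{sid, grade} gives {(27, A), (27, F), (38, A), (38, F), (39, A)}.

{(27, A), (27, F), (38, A), (38, F), (39, A)}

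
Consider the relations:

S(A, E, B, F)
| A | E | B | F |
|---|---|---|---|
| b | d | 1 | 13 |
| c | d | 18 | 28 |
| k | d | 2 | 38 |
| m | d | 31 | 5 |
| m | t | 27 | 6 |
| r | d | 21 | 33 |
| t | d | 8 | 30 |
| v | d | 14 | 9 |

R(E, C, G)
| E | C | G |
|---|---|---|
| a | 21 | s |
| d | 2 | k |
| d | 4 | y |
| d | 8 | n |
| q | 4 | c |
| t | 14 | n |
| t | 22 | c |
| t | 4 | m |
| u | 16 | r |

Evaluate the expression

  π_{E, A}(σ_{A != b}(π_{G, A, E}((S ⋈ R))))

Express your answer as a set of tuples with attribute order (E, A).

Natural join on E: {(b, d, 1, 13, 2, k), (b, d, 1, 13, 4, y), (b, d, 1, 13, 8, n), (c, d, 18, 28, 2, k), (c, d, 18, 28, 4, y), (c, d, 18, 28, 8, n), (k, d, 2, 38, 2, k), (k, d, 2, 38, 4, y), (k, d, 2, 38, 8, n), (m, d, 31, 5, 2, k), (m, d, 31, 5, 4, y), (m, d, 31, 5, 8, n), (m, t, 27, 6, 14, n), (m, t, 27, 6, 22, c), (m, t, 27, 6, 4, m), (r, d, 21, 33, 2, k), (r, d, 21, 33, 4, y), (r, d, 21, 33, 8, n), (t, d, 8, 30, 2, k), (t, d, 8, 30, 4, y), (t, d, 8, 30, 8, n), (v, d, 14, 9, 2, k), (v, d, 14, 9, 4, y), (v, d, 14, 9, 8, n)}
Projecting to G, A, E: {(c, m, t), (k, b, d), (k, c, d), (k, k, d), (k, m, d), (k, r, d), (k, t, d), (k, v, d), (m, m, t), (n, b, d), (n, c, d), (n, k, d), (n, m, d), (n, m, t), (n, r, d), (n, t, d), (n, v, d), (y, b, d), (y, c, d), (y, k, d), (y, m, d), (y, r, d), (y, t, d), (y, v, d)}
Filtering on A != b leaves {(c, m, t), (k, c, d), (k, k, d), (k, m, d), (k, r, d), (k, t, d), (k, v, d), (m, m, t), (n, c, d), (n, k, d), (n, m, d), (n, m, t), (n, r, d), (n, t, d), (n, v, d), (y, c, d), (y, k, d), (y, m, d), (y, r, d), (y, t, d), (y, v, d)}.
Projecting to E, A (14 duplicate(s) eliminated): {(d, c), (d, k), (d, m), (d, r), (d, t), (d, v), (t, m)}

{(d, c), (d, k), (d, m), (d, r), (d, t), (d, v), (t, m)}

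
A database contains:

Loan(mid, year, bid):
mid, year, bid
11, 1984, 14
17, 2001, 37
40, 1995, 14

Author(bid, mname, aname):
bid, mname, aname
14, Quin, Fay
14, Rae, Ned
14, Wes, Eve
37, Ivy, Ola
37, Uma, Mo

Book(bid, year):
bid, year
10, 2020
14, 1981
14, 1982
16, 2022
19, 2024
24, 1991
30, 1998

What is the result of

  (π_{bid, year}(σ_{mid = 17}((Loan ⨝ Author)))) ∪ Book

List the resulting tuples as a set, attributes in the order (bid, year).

{(10, 2020), (14, 1981), (14, 1982), (16, 2022), (19, 2024), (24, 1991), (30, 1998), (37, 2001)}

Loan ⋈ Author (natural join on bid): {(11, 1984, 14, Quin, Fay), (11, 1984, 14, Rae, Ned), (11, 1984, 14, Wes, Eve), (17, 2001, 37, Ivy, Ola), (17, 2001, 37, Uma, Mo), (40, 1995, 14, Quin, Fay), (40, 1995, 14, Rae, Ned), (40, 1995, 14, Wes, Eve)}
σ[mid = 17]: keep tuples satisfying mid = 17 → {(17, 2001, 37, Ivy, Ola), (17, 2001, 37, Uma, Mo)}
π_{bid, year} gives {(37, 2001)} (1 duplicate(s) eliminated).
Set union of the two operands is {(10, 2020), (14, 1981), (14, 1982), (16, 2022), (19, 2024), (24, 1991), (30, 1998), (37, 2001)}.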